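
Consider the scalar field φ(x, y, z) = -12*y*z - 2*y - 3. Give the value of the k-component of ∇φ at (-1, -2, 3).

24

(∇φ)_3 = ∂φ/∂z = -12*y
At (-1, -2, 3): 24.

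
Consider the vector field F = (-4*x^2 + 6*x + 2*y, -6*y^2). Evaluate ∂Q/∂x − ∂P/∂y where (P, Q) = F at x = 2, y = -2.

∂F₂/∂x = 0
∂F₁/∂y = 2
Scalar curl = -2
At (2, -2): -2.

-2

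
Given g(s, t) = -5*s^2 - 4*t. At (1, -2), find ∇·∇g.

∂²g/∂s² = -10
∂²g/∂t² = 0
∇²g = -10
At (1, -2): -10.

-10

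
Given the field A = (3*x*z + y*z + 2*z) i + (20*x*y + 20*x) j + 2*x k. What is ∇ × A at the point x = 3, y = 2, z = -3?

(∇×A)₁ = ∂A₃/∂y − ∂A₂/∂z = 0
(∇×A)₂ = ∂A₁/∂z − ∂A₃/∂x = 3*x + y
(∇×A)₃ = ∂A₂/∂x − ∂A₁/∂y = 20*y - z + 20
∇×A = (0, 3*x + y, 20*y - z + 20)
At (3, 2, -3): (0, 11, 63).

(0, 11, 63)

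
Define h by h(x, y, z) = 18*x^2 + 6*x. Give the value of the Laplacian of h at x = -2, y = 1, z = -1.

36

∂²h/∂x² = 36
∂²h/∂y² = 0
∂²h/∂z² = 0
∇²h = 36
At (-2, 1, -1): 36.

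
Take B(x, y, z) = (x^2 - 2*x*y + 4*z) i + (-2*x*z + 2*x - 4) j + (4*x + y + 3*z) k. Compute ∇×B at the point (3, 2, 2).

(7, 0, 4)

(∇×B)₁ = ∂B₃/∂y − ∂B₂/∂z = 2*x + 1
(∇×B)₂ = ∂B₁/∂z − ∂B₃/∂x = 0
(∇×B)₃ = ∂B₂/∂x − ∂B₁/∂y = 2*x - 2*z + 2
∇×B = (2*x + 1, 0, 2*x - 2*z + 2)
At (3, 2, 2): (7, 0, 4).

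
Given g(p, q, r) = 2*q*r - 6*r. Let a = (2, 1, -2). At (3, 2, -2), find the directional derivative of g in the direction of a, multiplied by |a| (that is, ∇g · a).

∂g/∂p = 0
∂g/∂q = 2*r
∂g/∂r = 2*q - 6
∇g at (3, 2, -2) = (0, -4, -2)
∇g · a = (0)(2) + (-4)(1) + (-2)(-2) = 0

0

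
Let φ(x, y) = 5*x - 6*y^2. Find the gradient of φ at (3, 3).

(5, -36)

∂φ/∂x = 5
∂φ/∂y = -12*y
∇φ = (5, -12*y)
At (3, 3): (5, -36).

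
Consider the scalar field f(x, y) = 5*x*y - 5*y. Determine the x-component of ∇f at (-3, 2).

10

(∇f)_1 = ∂f/∂x = 5*y
At (-3, 2): 10.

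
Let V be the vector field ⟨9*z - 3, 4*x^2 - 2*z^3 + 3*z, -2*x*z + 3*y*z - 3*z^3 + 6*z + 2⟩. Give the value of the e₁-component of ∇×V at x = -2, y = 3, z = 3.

(∇×V)_1 = ∂V₃/∂y − ∂V₂/∂z
= 3*z − (-6*z^2 + 3)
= 6*z^2 + 3*z - 3
At (-2, 3, 3): 60.

60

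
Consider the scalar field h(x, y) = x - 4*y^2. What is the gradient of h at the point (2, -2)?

∂h/∂x = 1
∂h/∂y = -8*y
∇h = (1, -8*y)
At (2, -2): (1, 16).

(1, 16)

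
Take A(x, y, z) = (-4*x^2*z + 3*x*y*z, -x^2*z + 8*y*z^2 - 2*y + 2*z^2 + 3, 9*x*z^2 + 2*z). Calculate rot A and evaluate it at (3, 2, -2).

(81, -54, 30)

(∇×A)₁ = ∂A₃/∂y − ∂A₂/∂z = x^2 - 16*y*z - 4*z
(∇×A)₂ = ∂A₁/∂z − ∂A₃/∂x = -4*x^2 + 3*x*y - 9*z^2
(∇×A)₃ = ∂A₂/∂x − ∂A₁/∂y = -5*x*z
∇×A = (x^2 - 16*y*z - 4*z, -4*x^2 + 3*x*y - 9*z^2, -5*x*z)
At (3, 2, -2): (81, -54, 30).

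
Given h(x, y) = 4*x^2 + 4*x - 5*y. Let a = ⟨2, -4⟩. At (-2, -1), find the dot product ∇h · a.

-4

∂h/∂x = 8*x + 4
∂h/∂y = -5
∇h at (-2, -1) = (-12, -5)
∇h · a = (-12)(2) + (-5)(-4) = -4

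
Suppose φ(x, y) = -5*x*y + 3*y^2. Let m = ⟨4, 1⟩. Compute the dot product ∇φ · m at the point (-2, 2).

∂φ/∂x = -5*y
∂φ/∂y = -5*x + 6*y
∇φ at (-2, 2) = (-10, 22)
∇φ · m = (-10)(4) + (22)(1) = -18

-18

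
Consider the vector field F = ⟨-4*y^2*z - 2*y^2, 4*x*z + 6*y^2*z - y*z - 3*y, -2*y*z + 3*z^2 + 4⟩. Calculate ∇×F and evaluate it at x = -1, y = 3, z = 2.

(∇×F)₁ = ∂F₃/∂y − ∂F₂/∂z = -4*x - 6*y^2 + y - 2*z
(∇×F)₂ = ∂F₁/∂z − ∂F₃/∂x = -4*y^2
(∇×F)₃ = ∂F₂/∂x − ∂F₁/∂y = 8*y*z + 4*y + 4*z
∇×F = (-4*x - 6*y^2 + y - 2*z, -4*y^2, 8*y*z + 4*y + 4*z)
At (-1, 3, 2): (-51, -36, 68).

(-51, -36, 68)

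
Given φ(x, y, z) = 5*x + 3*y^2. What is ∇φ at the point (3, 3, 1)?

(5, 18, 0)

∂φ/∂x = 5
∂φ/∂y = 6*y
∂φ/∂z = 0
∇φ = (5, 6*y, 0)
At (3, 3, 1): (5, 18, 0).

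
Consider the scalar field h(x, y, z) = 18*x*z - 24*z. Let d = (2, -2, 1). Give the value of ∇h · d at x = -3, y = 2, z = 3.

30

∂h/∂x = 18*z
∂h/∂y = 0
∂h/∂z = 18*x - 24
∇h at (-3, 2, 3) = (54, 0, -78)
∇h · d = (54)(2) + (0)(-2) + (-78)(1) = 30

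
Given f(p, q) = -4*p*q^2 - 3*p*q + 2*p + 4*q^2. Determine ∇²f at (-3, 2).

32

∂²f/∂p² = 0
∂²f/∂q² = 8*(-p + 1)
∇²f = -8*p + 8
At (-3, 2): 32.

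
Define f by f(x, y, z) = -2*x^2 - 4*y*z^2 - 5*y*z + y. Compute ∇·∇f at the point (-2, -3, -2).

∂²f/∂x² = -4
∂²f/∂y² = 0
∂²f/∂z² = -8*y
∇²f = -8*y - 4
At (-2, -3, -2): 20.

20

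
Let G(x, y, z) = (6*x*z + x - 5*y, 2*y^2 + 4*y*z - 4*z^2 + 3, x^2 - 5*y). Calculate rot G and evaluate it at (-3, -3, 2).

(∇×G)₁ = ∂G₃/∂y − ∂G₂/∂z = -4*y + 8*z - 5
(∇×G)₂ = ∂G₁/∂z − ∂G₃/∂x = 4*x
(∇×G)₃ = ∂G₂/∂x − ∂G₁/∂y = 5
∇×G = (-4*y + 8*z - 5, 4*x, 5)
At (-3, -3, 2): (23, -12, 5).

(23, -12, 5)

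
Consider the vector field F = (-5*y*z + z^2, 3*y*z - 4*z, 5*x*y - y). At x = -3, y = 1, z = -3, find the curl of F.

(-15, -16, -15)

(∇×F)₁ = ∂F₃/∂y − ∂F₂/∂z = 5*x - 3*y + 3
(∇×F)₂ = ∂F₁/∂z − ∂F₃/∂x = -10*y + 2*z
(∇×F)₃ = ∂F₂/∂x − ∂F₁/∂y = 5*z
∇×F = (5*x - 3*y + 3, -10*y + 2*z, 5*z)
At (-3, 1, -3): (-15, -16, -15).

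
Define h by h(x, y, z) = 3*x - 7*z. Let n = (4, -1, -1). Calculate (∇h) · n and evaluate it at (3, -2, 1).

∂h/∂x = 3
∂h/∂y = 0
∂h/∂z = -7
∇h at (3, -2, 1) = (3, 0, -7)
∇h · n = (3)(4) + (0)(-1) + (-7)(-1) = 19

19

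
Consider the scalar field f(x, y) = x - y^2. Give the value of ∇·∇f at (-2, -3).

-2

∂²f/∂x² = 0
∂²f/∂y² = -2
∇²f = -2
At (-2, -3): -2.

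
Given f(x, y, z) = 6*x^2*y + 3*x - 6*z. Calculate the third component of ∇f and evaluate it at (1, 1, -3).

-6

(∇f)_3 = ∂f/∂z = -6
At (1, 1, -3): -6.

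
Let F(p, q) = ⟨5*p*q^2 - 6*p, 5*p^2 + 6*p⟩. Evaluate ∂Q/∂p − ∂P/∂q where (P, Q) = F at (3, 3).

-54

∂F₂/∂p = 10*p + 6
∂F₁/∂q = 10*p*q
Scalar curl = -10*p*q + 10*p + 6
At (3, 3): -54.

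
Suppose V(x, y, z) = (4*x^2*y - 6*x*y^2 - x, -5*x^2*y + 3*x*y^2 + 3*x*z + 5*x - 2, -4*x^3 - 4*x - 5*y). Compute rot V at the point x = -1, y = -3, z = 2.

(-2, 16, 40)

(∇×V)₁ = ∂V₃/∂y − ∂V₂/∂z = -3*x - 5
(∇×V)₂ = ∂V₁/∂z − ∂V₃/∂x = 12*x^2 + 4
(∇×V)₃ = ∂V₂/∂x − ∂V₁/∂y = -4*x^2 + 2*x*y + 3*y^2 + 3*z + 5
∇×V = (-3*x - 5, 12*x^2 + 4, -4*x^2 + 2*x*y + 3*y^2 + 3*z + 5)
At (-1, -3, 2): (-2, 16, 40).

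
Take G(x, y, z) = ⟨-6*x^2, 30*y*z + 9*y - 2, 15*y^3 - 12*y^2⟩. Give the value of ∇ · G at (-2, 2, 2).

∂G₁/∂x = -12*x
∂G₂/∂y = 30*z + 9
∂G₃/∂z = 0
∇·G = -12*x + 30*z + 9
At (-2, 2, 2): 93.

93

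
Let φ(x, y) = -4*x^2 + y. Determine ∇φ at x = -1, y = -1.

∂φ/∂x = -8*x
∂φ/∂y = 1
∇φ = (-8*x, 1)
At (-1, -1): (8, 1).

(8, 1)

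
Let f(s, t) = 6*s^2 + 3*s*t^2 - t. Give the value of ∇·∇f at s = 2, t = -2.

24

∂²f/∂s² = 12
∂²f/∂t² = 6*s
∇²f = 6*s + 12
At (2, -2): 24.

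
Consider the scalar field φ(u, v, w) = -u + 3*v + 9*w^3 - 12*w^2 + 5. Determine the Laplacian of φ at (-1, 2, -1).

-78

∂²φ/∂u² = 0
∂²φ/∂v² = 0
∂²φ/∂w² = 6*(9*w - 4)
∇²φ = 54*w - 24
At (-1, 2, -1): -78.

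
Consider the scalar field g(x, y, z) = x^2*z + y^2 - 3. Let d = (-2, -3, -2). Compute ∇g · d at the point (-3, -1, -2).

∂g/∂x = 2*x*z
∂g/∂y = 2*y
∂g/∂z = x^2
∇g at (-3, -1, -2) = (12, -2, 9)
∇g · d = (12)(-2) + (-2)(-3) + (9)(-2) = -36

-36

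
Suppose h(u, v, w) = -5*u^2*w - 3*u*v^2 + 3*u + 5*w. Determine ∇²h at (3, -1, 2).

-38

∂²h/∂u² = -10*w
∂²h/∂v² = -6*u
∂²h/∂w² = 0
∇²h = -6*u - 10*w
At (3, -1, 2): -38.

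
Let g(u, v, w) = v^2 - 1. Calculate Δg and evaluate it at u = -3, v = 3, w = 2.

2

∂²g/∂u² = 0
∂²g/∂v² = 2
∂²g/∂w² = 0
∇²g = 2
At (-3, 3, 2): 2.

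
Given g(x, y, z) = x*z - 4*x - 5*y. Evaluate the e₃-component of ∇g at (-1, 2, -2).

(∇g)_3 = ∂g/∂z = x
At (-1, 2, -2): -1.

-1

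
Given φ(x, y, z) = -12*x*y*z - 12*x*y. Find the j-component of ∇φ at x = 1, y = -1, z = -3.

24

(∇φ)_2 = ∂φ/∂y = -12*x*z - 12*x
At (1, -1, -3): 24.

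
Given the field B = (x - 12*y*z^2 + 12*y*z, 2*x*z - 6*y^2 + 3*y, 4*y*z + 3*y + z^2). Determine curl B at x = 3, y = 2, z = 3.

(9, -120, 78)

(∇×B)₁ = ∂B₃/∂y − ∂B₂/∂z = -2*x + 4*z + 3
(∇×B)₂ = ∂B₁/∂z − ∂B₃/∂x = -24*y*z + 12*y
(∇×B)₃ = ∂B₂/∂x − ∂B₁/∂y = 12*z^2 - 10*z
∇×B = (-2*x + 4*z + 3, -24*y*z + 12*y, 12*z^2 - 10*z)
At (3, 2, 3): (9, -120, 78).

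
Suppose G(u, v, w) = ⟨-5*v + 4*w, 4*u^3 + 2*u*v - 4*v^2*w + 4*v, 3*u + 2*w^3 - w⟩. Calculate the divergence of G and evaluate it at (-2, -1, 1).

∂G₁/∂u = 0
∂G₂/∂v = 2*u - 8*v*w + 4
∂G₃/∂w = 6*w^2 - 1
∇·G = 2*u - 8*v*w + 6*w^2 + 3
At (-2, -1, 1): 13.

13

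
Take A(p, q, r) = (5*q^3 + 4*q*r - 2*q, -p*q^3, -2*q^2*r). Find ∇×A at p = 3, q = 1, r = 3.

(-12, 4, -26)

(∇×A)₁ = ∂A₃/∂q − ∂A₂/∂r = -4*q*r
(∇×A)₂ = ∂A₁/∂r − ∂A₃/∂p = 4*q
(∇×A)₃ = ∂A₂/∂p − ∂A₁/∂q = -q^3 - 15*q^2 - 4*r + 2
∇×A = (-4*q*r, 4*q, -q^3 - 15*q^2 - 4*r + 2)
At (3, 1, 3): (-12, 4, -26).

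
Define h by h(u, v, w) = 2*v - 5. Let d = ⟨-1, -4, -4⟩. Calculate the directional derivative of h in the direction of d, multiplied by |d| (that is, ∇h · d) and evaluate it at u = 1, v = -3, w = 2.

∂h/∂u = 0
∂h/∂v = 2
∂h/∂w = 0
∇h at (1, -3, 2) = (0, 2, 0)
∇h · d = (0)(-1) + (2)(-4) + (0)(-4) = -8

-8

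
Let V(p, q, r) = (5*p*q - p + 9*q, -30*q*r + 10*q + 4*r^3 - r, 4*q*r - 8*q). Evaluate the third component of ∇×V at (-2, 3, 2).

(∇×V)_3 = ∂V₂/∂p − ∂V₁/∂q
= 0 − (5*p + 9)
= -5*p - 9
At (-2, 3, 2): 1.

1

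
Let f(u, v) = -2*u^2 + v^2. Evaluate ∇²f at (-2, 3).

∂²f/∂u² = -4
∂²f/∂v² = 2
∇²f = -2
At (-2, 3): -2.

-2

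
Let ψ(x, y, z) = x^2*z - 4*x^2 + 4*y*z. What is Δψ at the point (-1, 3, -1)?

∂²ψ/∂x² = 2*(z - 4)
∂²ψ/∂y² = 0
∂²ψ/∂z² = 0
∇²ψ = 2*z - 8
At (-1, 3, -1): -10.

-10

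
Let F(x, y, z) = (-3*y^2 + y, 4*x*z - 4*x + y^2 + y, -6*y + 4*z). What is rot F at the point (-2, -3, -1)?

(2, 0, -27)

(∇×F)₁ = ∂F₃/∂y − ∂F₂/∂z = -4*x - 6
(∇×F)₂ = ∂F₁/∂z − ∂F₃/∂x = 0
(∇×F)₃ = ∂F₂/∂x − ∂F₁/∂y = 6*y + 4*z - 5
∇×F = (-4*x - 6, 0, 6*y + 4*z - 5)
At (-2, -3, -1): (2, 0, -27).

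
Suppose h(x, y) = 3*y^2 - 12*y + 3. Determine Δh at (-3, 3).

6

∂²h/∂x² = 0
∂²h/∂y² = 6
∇²h = 6
At (-3, 3): 6.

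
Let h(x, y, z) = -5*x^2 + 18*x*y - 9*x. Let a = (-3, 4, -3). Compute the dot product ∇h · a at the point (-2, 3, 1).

-339

∂h/∂x = -10*x + 18*y - 9
∂h/∂y = 18*x
∂h/∂z = 0
∇h at (-2, 3, 1) = (65, -36, 0)
∇h · a = (65)(-3) + (-36)(4) + (0)(-3) = -339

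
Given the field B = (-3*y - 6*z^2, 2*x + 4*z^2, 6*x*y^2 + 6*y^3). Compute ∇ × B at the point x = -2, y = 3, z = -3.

(114, -18, 5)

(∇×B)₁ = ∂B₃/∂y − ∂B₂/∂z = 12*x*y + 18*y^2 - 8*z
(∇×B)₂ = ∂B₁/∂z − ∂B₃/∂x = -6*y^2 - 12*z
(∇×B)₃ = ∂B₂/∂x − ∂B₁/∂y = 5
∇×B = (12*x*y + 18*y^2 - 8*z, -6*y^2 - 12*z, 5)
At (-2, 3, -3): (114, -18, 5).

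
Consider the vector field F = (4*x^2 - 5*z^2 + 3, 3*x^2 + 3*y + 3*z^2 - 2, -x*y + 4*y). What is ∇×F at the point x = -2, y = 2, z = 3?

(-12, -28, -12)

(∇×F)₁ = ∂F₃/∂y − ∂F₂/∂z = -x - 6*z + 4
(∇×F)₂ = ∂F₁/∂z − ∂F₃/∂x = y - 10*z
(∇×F)₃ = ∂F₂/∂x − ∂F₁/∂y = 6*x
∇×F = (-x - 6*z + 4, y - 10*z, 6*x)
At (-2, 2, 3): (-12, -28, -12).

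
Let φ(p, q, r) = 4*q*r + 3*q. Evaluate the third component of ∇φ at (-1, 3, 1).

12

(∇φ)_3 = ∂φ/∂r = 4*q
At (-1, 3, 1): 12.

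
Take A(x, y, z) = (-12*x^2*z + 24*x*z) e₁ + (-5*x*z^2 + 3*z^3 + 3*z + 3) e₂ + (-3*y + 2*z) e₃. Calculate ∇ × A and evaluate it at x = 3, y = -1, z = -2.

(-102, -36, -20)

(∇×A)₁ = ∂A₃/∂y − ∂A₂/∂z = 10*x*z - 9*z^2 - 6
(∇×A)₂ = ∂A₁/∂z − ∂A₃/∂x = -12*x^2 + 24*x
(∇×A)₃ = ∂A₂/∂x − ∂A₁/∂y = -5*z^2
∇×A = (10*x*z - 9*z^2 - 6, -12*x^2 + 24*x, -5*z^2)
At (3, -1, -2): (-102, -36, -20).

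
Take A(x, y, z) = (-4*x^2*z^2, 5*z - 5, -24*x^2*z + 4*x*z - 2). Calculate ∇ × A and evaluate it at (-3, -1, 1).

(∇×A)₁ = ∂A₃/∂y − ∂A₂/∂z = -5
(∇×A)₂ = ∂A₁/∂z − ∂A₃/∂x = -8*x^2*z + 48*x*z - 4*z
(∇×A)₃ = ∂A₂/∂x − ∂A₁/∂y = 0
∇×A = (-5, -8*x^2*z + 48*x*z - 4*z, 0)
At (-3, -1, 1): (-5, -220, 0).

(-5, -220, 0)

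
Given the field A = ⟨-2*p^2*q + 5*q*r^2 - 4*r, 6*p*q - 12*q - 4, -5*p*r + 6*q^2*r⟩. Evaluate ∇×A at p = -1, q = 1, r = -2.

(-24, -34, -12)

(∇×A)₁ = ∂A₃/∂q − ∂A₂/∂r = 12*q*r
(∇×A)₂ = ∂A₁/∂r − ∂A₃/∂p = 10*q*r + 5*r - 4
(∇×A)₃ = ∂A₂/∂p − ∂A₁/∂q = 2*p^2 + 6*q - 5*r^2
∇×A = (12*q*r, 10*q*r + 5*r - 4, 2*p^2 + 6*q - 5*r^2)
At (-1, 1, -2): (-24, -34, -12).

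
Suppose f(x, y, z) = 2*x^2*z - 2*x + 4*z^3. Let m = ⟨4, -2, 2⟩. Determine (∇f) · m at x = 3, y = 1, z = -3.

100

∂f/∂x = 4*x*z - 2
∂f/∂y = 0
∂f/∂z = 2*x^2 + 12*z^2
∇f at (3, 1, -3) = (-38, 0, 126)
∇f · m = (-38)(4) + (0)(-2) + (126)(2) = 100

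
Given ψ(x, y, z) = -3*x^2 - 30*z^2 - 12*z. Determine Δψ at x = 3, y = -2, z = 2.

-66

∂²ψ/∂x² = -6
∂²ψ/∂y² = 0
∂²ψ/∂z² = -60
∇²ψ = -66
At (3, -2, 2): -66.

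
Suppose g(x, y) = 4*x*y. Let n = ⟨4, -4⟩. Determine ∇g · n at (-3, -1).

∂g/∂x = 4*y
∂g/∂y = 4*x
∇g at (-3, -1) = (-4, -12)
∇g · n = (-4)(4) + (-12)(-4) = 32

32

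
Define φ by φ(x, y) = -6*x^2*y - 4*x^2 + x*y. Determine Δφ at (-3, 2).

∂²φ/∂x² = -4*(3*y + 2)
∂²φ/∂y² = 0
∇²φ = -12*y - 8
At (-3, 2): -32.

-32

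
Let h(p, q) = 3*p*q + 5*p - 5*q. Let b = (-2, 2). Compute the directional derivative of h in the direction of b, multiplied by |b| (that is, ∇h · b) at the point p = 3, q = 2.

∂h/∂p = 3*q + 5
∂h/∂q = 3*p - 5
∇h at (3, 2) = (11, 4)
∇h · b = (11)(-2) + (4)(2) = -14

-14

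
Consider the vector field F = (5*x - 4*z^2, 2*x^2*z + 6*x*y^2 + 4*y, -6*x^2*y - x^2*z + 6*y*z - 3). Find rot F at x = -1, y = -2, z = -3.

(-26, 54, 36)

(∇×F)₁ = ∂F₃/∂y − ∂F₂/∂z = -8*x^2 + 6*z
(∇×F)₂ = ∂F₁/∂z − ∂F₃/∂x = 12*x*y + 2*x*z - 8*z
(∇×F)₃ = ∂F₂/∂x − ∂F₁/∂y = 4*x*z + 6*y^2
∇×F = (-8*x^2 + 6*z, 12*x*y + 2*x*z - 8*z, 4*x*z + 6*y^2)
At (-1, -2, -3): (-26, 54, 36).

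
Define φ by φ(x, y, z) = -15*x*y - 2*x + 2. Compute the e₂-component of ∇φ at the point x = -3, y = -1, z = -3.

45

(∇φ)_2 = ∂φ/∂y = -15*x
At (-3, -1, -3): 45.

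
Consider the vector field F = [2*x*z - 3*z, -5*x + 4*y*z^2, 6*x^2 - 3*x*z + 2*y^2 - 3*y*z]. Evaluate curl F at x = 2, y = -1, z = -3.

(-19, -32, -5)

(∇×F)₁ = ∂F₃/∂y − ∂F₂/∂z = -8*y*z + 4*y - 3*z
(∇×F)₂ = ∂F₁/∂z − ∂F₃/∂x = -10*x + 3*z - 3
(∇×F)₃ = ∂F₂/∂x − ∂F₁/∂y = -5
∇×F = (-8*y*z + 4*y - 3*z, -10*x + 3*z - 3, -5)
At (2, -1, -3): (-19, -32, -5).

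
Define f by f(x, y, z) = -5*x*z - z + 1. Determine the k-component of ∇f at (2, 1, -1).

(∇f)_3 = ∂f/∂z = -5*x - 1
At (2, 1, -1): -11.

-11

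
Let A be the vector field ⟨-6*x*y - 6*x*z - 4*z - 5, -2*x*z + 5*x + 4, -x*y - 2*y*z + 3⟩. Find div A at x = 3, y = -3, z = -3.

∂A₁/∂x = -6*y - 6*z
∂A₂/∂y = 0
∂A₃/∂z = -2*y
∇·A = -8*y - 6*z
At (3, -3, -3): 42.

42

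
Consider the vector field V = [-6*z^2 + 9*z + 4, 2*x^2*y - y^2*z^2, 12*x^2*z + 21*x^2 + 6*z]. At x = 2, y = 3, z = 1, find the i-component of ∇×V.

(∇×V)_1 = ∂V₃/∂y − ∂V₂/∂z
= 0 − (-2*y^2*z)
= 2*y^2*z
At (2, 3, 1): 18.

18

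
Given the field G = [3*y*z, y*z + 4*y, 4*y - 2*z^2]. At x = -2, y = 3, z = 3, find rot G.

(∇×G)₁ = ∂G₃/∂y − ∂G₂/∂z = -y + 4
(∇×G)₂ = ∂G₁/∂z − ∂G₃/∂x = 3*y
(∇×G)₃ = ∂G₂/∂x − ∂G₁/∂y = -3*z
∇×G = (-y + 4, 3*y, -3*z)
At (-2, 3, 3): (1, 9, -9).

(1, 9, -9)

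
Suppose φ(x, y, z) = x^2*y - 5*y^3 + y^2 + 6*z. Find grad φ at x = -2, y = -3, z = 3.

(12, -137, 6)

∂φ/∂x = 2*x*y
∂φ/∂y = x^2 - 15*y^2 + 2*y
∂φ/∂z = 6
∇φ = (2*x*y, x^2 - 15*y^2 + 2*y, 6)
At (-2, -3, 3): (12, -137, 6).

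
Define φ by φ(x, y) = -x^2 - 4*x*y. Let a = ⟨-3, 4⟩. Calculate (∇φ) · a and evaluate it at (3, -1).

-42

∂φ/∂x = -2*x - 4*y
∂φ/∂y = -4*x
∇φ at (3, -1) = (-2, -12)
∇φ · a = (-2)(-3) + (-12)(4) = -42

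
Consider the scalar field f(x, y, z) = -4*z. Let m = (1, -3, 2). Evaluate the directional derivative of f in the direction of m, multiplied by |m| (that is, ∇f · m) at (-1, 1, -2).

-8

∂f/∂x = 0
∂f/∂y = 0
∂f/∂z = -4
∇f at (-1, 1, -2) = (0, 0, -4)
∇f · m = (0)(1) + (0)(-3) + (-4)(2) = -8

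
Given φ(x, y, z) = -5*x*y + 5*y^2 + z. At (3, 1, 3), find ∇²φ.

∂²φ/∂x² = 0
∂²φ/∂y² = 10
∂²φ/∂z² = 0
∇²φ = 10
At (3, 1, 3): 10.

10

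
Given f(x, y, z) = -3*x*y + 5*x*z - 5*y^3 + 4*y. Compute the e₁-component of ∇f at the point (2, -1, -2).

-7

(∇f)_1 = ∂f/∂x = -3*y + 5*z
At (2, -1, -2): -7.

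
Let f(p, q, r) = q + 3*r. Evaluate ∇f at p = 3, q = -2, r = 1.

∂f/∂p = 0
∂f/∂q = 1
∂f/∂r = 3
∇f = (0, 1, 3)
At (3, -2, 1): (0, 1, 3).

(0, 1, 3)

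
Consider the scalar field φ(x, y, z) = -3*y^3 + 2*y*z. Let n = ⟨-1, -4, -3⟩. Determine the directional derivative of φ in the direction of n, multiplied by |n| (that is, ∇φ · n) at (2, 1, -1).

∂φ/∂x = 0
∂φ/∂y = -9*y^2 + 2*z
∂φ/∂z = 2*y
∇φ at (2, 1, -1) = (0, -11, 2)
∇φ · n = (0)(-1) + (-11)(-4) + (2)(-3) = 38

38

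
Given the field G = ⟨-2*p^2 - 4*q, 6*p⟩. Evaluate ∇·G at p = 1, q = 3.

∂G₁/∂p = -4*p
∂G₂/∂q = 0
∇·G = -4*p
At (1, 3): -4.

-4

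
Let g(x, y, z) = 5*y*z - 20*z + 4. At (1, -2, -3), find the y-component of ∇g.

-15

(∇g)_2 = ∂g/∂y = 5*z
At (1, -2, -3): -15.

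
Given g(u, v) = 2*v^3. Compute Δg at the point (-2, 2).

24

∂²g/∂u² = 0
∂²g/∂v² = 12*v
∇²g = 12*v
At (-2, 2): 24.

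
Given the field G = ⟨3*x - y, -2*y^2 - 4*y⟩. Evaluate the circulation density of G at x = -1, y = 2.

1

∂G₂/∂x = 0
∂G₁/∂y = -1
Scalar curl = 1
At (-1, 2): 1.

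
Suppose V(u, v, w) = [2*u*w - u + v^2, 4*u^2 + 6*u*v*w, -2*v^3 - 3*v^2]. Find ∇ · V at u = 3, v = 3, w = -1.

-21

∂V₁/∂u = 2*w - 1
∂V₂/∂v = 6*u*w
∂V₃/∂w = 0
∇·V = 6*u*w + 2*w - 1
At (3, 3, -1): -21.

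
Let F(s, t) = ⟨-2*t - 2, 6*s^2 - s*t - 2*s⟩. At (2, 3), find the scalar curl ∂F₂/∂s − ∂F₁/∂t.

21

∂F₂/∂s = 12*s - t - 2
∂F₁/∂t = -2
Scalar curl = 12*s - t
At (2, 3): 21.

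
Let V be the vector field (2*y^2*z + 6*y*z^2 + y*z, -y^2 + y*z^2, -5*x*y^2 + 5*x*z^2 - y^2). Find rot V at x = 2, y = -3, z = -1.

(∇×V)₁ = ∂V₃/∂y − ∂V₂/∂z = -10*x*y - 2*y*z - 2*y
(∇×V)₂ = ∂V₁/∂z − ∂V₃/∂x = 7*y^2 + 12*y*z + y - 5*z^2
(∇×V)₃ = ∂V₂/∂x − ∂V₁/∂y = -4*y*z - 6*z^2 - z
∇×V = (-10*x*y - 2*y*z - 2*y, 7*y^2 + 12*y*z + y - 5*z^2, -4*y*z - 6*z^2 - z)
At (2, -3, -1): (60, 91, -17).

(60, 91, -17)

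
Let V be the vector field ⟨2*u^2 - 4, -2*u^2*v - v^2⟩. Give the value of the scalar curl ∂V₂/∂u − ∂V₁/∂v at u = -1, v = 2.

∂V₂/∂u = -4*u*v
∂V₁/∂v = 0
Scalar curl = -4*u*v
At (-1, 2): 8.

8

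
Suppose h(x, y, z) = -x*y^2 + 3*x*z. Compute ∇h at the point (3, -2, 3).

(5, 12, 9)

∂h/∂x = -y^2 + 3*z
∂h/∂y = -2*x*y
∂h/∂z = 3*x
∇h = (-y^2 + 3*z, -2*x*y, 3*x)
At (3, -2, 3): (5, 12, 9).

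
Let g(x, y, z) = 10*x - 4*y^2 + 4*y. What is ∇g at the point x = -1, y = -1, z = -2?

(10, 12, 0)

∂g/∂x = 10
∂g/∂y = -8*y + 4
∂g/∂z = 0
∇g = (10, -8*y + 4, 0)
At (-1, -1, -2): (10, 12, 0).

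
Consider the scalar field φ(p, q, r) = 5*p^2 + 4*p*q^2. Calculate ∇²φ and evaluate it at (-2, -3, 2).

-6

∂²φ/∂p² = 10
∂²φ/∂q² = 8*p
∂²φ/∂r² = 0
∇²φ = 8*p + 10
At (-2, -3, 2): -6.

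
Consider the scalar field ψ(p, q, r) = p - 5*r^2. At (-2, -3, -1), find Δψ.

∂²ψ/∂p² = 0
∂²ψ/∂q² = 0
∂²ψ/∂r² = -10
∇²ψ = -10
At (-2, -3, -1): -10.

-10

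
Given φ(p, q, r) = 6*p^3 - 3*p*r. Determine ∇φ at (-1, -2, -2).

∂φ/∂p = 18*p^2 - 3*r
∂φ/∂q = 0
∂φ/∂r = -3*p
∇φ = (18*p^2 - 3*r, 0, -3*p)
At (-1, -2, -2): (24, 0, 3).

(24, 0, 3)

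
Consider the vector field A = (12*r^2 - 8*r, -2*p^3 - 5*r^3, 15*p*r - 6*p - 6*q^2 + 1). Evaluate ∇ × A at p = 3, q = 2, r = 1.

(∇×A)₁ = ∂A₃/∂q − ∂A₂/∂r = -12*q + 15*r^2
(∇×A)₂ = ∂A₁/∂r − ∂A₃/∂p = 9*r - 2
(∇×A)₃ = ∂A₂/∂p − ∂A₁/∂q = -6*p^2
∇×A = (-12*q + 15*r^2, 9*r - 2, -6*p^2)
At (3, 2, 1): (-9, 7, -54).

(-9, 7, -54)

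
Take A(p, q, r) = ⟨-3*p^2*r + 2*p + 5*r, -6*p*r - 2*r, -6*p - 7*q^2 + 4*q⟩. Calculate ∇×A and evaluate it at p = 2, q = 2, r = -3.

(∇×A)₁ = ∂A₃/∂q − ∂A₂/∂r = 6*p - 14*q + 6
(∇×A)₂ = ∂A₁/∂r − ∂A₃/∂p = -3*p^2 + 11
(∇×A)₃ = ∂A₂/∂p − ∂A₁/∂q = -6*r
∇×A = (6*p - 14*q + 6, -3*p^2 + 11, -6*r)
At (2, 2, -3): (-10, -1, 18).

(-10, -1, 18)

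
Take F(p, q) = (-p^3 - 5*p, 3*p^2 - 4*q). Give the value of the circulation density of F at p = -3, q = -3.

-18

∂F₂/∂p = 6*p
∂F₁/∂q = 0
Scalar curl = 6*p
At (-3, -3): -18.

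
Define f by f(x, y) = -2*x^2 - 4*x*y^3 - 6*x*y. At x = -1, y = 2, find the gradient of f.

(-40, 54)

∂f/∂x = -4*x - 4*y^3 - 6*y
∂f/∂y = -12*x*y^2 - 6*x
∇f = (-4*x - 4*y^3 - 6*y, -12*x*y^2 - 6*x)
At (-1, 2): (-40, 54).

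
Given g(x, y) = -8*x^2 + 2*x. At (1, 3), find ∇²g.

-16

∂²g/∂x² = -16
∂²g/∂y² = 0
∇²g = -16
At (1, 3): -16.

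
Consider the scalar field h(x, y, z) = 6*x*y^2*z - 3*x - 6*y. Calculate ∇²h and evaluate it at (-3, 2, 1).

-36

∂²h/∂x² = 0
∂²h/∂y² = 12*x*z
∂²h/∂z² = 0
∇²h = 12*x*z
At (-3, 2, 1): -36.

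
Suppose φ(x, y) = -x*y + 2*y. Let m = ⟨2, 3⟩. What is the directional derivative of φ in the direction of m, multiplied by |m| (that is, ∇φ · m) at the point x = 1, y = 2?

-1

∂φ/∂x = -y
∂φ/∂y = -x + 2
∇φ at (1, 2) = (-2, 1)
∇φ · m = (-2)(2) + (1)(3) = -1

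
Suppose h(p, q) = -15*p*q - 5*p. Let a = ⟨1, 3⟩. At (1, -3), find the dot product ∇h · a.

-5

∂h/∂p = -15*q - 5
∂h/∂q = -15*p
∇h at (1, -3) = (40, -15)
∇h · a = (40)(1) + (-15)(3) = -5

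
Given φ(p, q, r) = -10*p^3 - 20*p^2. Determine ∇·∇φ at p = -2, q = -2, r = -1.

∂²φ/∂p² = -20*(3*p + 2)
∂²φ/∂q² = 0
∂²φ/∂r² = 0
∇²φ = -60*p - 40
At (-2, -2, -1): 80.

80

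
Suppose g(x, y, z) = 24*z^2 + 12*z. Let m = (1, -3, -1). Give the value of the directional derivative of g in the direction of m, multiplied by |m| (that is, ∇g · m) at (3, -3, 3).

-156

∂g/∂x = 0
∂g/∂y = 0
∂g/∂z = 48*z + 12
∇g at (3, -3, 3) = (0, 0, 156)
∇g · m = (0)(1) + (0)(-3) + (156)(-1) = -156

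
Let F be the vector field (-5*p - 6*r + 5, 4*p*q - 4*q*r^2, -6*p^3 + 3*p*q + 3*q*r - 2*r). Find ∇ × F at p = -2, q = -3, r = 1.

(-27, 75, -12)

(∇×F)₁ = ∂F₃/∂q − ∂F₂/∂r = 3*p + 8*q*r + 3*r
(∇×F)₂ = ∂F₁/∂r − ∂F₃/∂p = 18*p^2 - 3*q - 6
(∇×F)₃ = ∂F₂/∂p − ∂F₁/∂q = 4*q
∇×F = (3*p + 8*q*r + 3*r, 18*p^2 - 3*q - 6, 4*q)
At (-2, -3, 1): (-27, 75, -12).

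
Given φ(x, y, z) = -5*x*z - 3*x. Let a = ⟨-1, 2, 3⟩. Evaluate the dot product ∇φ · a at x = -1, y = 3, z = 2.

28

∂φ/∂x = -5*z - 3
∂φ/∂y = 0
∂φ/∂z = -5*x
∇φ at (-1, 3, 2) = (-13, 0, 5)
∇φ · a = (-13)(-1) + (0)(2) + (5)(3) = 28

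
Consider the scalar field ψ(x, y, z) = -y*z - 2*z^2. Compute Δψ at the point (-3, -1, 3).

∂²ψ/∂x² = 0
∂²ψ/∂y² = 0
∂²ψ/∂z² = -4
∇²ψ = -4
At (-3, -1, 3): -4.

-4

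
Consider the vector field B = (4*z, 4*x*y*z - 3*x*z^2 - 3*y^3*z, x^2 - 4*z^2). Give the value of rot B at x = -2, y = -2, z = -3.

(∇×B)₁ = ∂B₃/∂y − ∂B₂/∂z = -4*x*y + 6*x*z + 3*y^3
(∇×B)₂ = ∂B₁/∂z − ∂B₃/∂x = -2*x + 4
(∇×B)₃ = ∂B₂/∂x − ∂B₁/∂y = 4*y*z - 3*z^2
∇×B = (-4*x*y + 6*x*z + 3*y^3, -2*x + 4, 4*y*z - 3*z^2)
At (-2, -2, -3): (-4, 8, -3).

(-4, 8, -3)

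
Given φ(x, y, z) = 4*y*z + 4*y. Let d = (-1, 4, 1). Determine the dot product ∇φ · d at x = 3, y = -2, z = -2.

-24

∂φ/∂x = 0
∂φ/∂y = 4*z + 4
∂φ/∂z = 4*y
∇φ at (3, -2, -2) = (0, -4, -8)
∇φ · d = (0)(-1) + (-4)(4) + (-8)(1) = -24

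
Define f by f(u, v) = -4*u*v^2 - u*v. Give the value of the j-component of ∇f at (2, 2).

-34

(∇f)_2 = ∂f/∂v = -8*u*v - u
At (2, 2): -34.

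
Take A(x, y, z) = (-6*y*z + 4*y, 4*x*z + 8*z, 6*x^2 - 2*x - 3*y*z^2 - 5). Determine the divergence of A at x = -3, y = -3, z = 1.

∂A₁/∂x = 0
∂A₂/∂y = 0
∂A₃/∂z = -6*y*z
∇·A = -6*y*z
At (-3, -3, 1): 18.

18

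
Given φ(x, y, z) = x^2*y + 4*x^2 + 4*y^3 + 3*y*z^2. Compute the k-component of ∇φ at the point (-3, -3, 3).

-54

(∇φ)_3 = ∂φ/∂z = 6*y*z
At (-3, -3, 3): -54.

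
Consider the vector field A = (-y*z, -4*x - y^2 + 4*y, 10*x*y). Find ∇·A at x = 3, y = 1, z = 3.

2

∂A₁/∂x = 0
∂A₂/∂y = -2*y + 4
∂A₃/∂z = 0
∇·A = -2*y + 4
At (3, 1, 3): 2.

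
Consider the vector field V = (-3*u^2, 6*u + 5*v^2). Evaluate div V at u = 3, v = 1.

-8

∂V₁/∂u = -6*u
∂V₂/∂v = 10*v
∇·V = -6*u + 10*v
At (3, 1): -8.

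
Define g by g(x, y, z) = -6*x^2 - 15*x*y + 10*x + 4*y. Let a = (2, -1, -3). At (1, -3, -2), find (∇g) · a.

97

∂g/∂x = -12*x - 15*y + 10
∂g/∂y = -15*x + 4
∂g/∂z = 0
∇g at (1, -3, -2) = (43, -11, 0)
∇g · a = (43)(2) + (-11)(-1) + (0)(-3) = 97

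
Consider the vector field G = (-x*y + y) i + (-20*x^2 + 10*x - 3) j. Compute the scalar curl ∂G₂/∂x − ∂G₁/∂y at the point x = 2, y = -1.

-69

∂G₂/∂x = -40*x + 10
∂G₁/∂y = -x + 1
Scalar curl = -39*x + 9
At (2, -1): -69.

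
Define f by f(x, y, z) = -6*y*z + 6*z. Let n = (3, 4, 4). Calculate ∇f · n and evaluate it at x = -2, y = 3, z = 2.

-96

∂f/∂x = 0
∂f/∂y = -6*z
∂f/∂z = -6*y + 6
∇f at (-2, 3, 2) = (0, -12, -12)
∇f · n = (0)(3) + (-12)(4) + (-12)(4) = -96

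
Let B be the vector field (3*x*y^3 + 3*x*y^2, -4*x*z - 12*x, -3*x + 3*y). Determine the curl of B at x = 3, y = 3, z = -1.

(∇×B)₁ = ∂B₃/∂y − ∂B₂/∂z = 4*x + 3
(∇×B)₂ = ∂B₁/∂z − ∂B₃/∂x = 3
(∇×B)₃ = ∂B₂/∂x − ∂B₁/∂y = -9*x*y^2 - 6*x*y - 4*z - 12
∇×B = (4*x + 3, 3, -9*x*y^2 - 6*x*y - 4*z - 12)
At (3, 3, -1): (15, 3, -305).

(15, 3, -305)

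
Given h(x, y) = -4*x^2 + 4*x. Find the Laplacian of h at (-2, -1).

-8

∂²h/∂x² = -8
∂²h/∂y² = 0
∇²h = -8
At (-2, -1): -8.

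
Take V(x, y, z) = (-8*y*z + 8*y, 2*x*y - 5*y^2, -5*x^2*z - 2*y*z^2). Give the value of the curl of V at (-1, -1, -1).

(∇×V)₁ = ∂V₃/∂y − ∂V₂/∂z = -2*z^2
(∇×V)₂ = ∂V₁/∂z − ∂V₃/∂x = 10*x*z - 8*y
(∇×V)₃ = ∂V₂/∂x − ∂V₁/∂y = 2*y + 8*z - 8
∇×V = (-2*z^2, 10*x*z - 8*y, 2*y + 8*z - 8)
At (-1, -1, -1): (-2, 18, -18).

(-2, 18, -18)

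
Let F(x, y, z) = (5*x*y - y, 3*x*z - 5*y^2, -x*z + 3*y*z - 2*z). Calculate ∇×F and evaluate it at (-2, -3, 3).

(15, 3, 20)

(∇×F)₁ = ∂F₃/∂y − ∂F₂/∂z = -3*x + 3*z
(∇×F)₂ = ∂F₁/∂z − ∂F₃/∂x = z
(∇×F)₃ = ∂F₂/∂x − ∂F₁/∂y = -5*x + 3*z + 1
∇×F = (-3*x + 3*z, z, -5*x + 3*z + 1)
At (-2, -3, 3): (15, 3, 20).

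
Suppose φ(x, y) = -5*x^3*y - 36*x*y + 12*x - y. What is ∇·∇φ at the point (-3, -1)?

∂²φ/∂x² = -30*x*y
∂²φ/∂y² = 0
∇²φ = -30*x*y
At (-3, -1): -90.

-90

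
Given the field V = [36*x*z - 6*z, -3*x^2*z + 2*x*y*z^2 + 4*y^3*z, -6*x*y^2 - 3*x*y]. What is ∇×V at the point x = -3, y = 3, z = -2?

(∇×V)₁ = ∂V₃/∂y − ∂V₂/∂z = 3*x^2 - 4*x*y*z - 12*x*y - 3*x - 4*y^3
(∇×V)₂ = ∂V₁/∂z − ∂V₃/∂x = 36*x + 6*y^2 + 3*y - 6
(∇×V)₃ = ∂V₂/∂x − ∂V₁/∂y = -6*x*z + 2*y*z^2
∇×V = (3*x^2 - 4*x*y*z - 12*x*y - 3*x - 4*y^3, 36*x + 6*y^2 + 3*y - 6, -6*x*z + 2*y*z^2)
At (-3, 3, -2): (-36, -51, -12).

(-36, -51, -12)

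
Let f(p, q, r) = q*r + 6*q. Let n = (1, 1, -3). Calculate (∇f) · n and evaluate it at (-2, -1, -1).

8

∂f/∂p = 0
∂f/∂q = r + 6
∂f/∂r = q
∇f at (-2, -1, -1) = (0, 5, -1)
∇f · n = (0)(1) + (5)(1) + (-1)(-3) = 8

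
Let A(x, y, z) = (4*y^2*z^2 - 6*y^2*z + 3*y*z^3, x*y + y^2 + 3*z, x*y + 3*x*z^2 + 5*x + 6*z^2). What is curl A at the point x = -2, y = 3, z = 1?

(∇×A)₁ = ∂A₃/∂y − ∂A₂/∂z = x - 3
(∇×A)₂ = ∂A₁/∂z − ∂A₃/∂x = 8*y^2*z - 6*y^2 + 9*y*z^2 - y - 3*z^2 - 5
(∇×A)₃ = ∂A₂/∂x − ∂A₁/∂y = -8*y*z^2 + 12*y*z + y - 3*z^3
∇×A = (x - 3, 8*y^2*z - 6*y^2 + 9*y*z^2 - y - 3*z^2 - 5, -8*y*z^2 + 12*y*z + y - 3*z^3)
At (-2, 3, 1): (-5, 34, 12).

(-5, 34, 12)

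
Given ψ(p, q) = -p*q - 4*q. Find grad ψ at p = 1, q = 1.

(-1, -5)

∂ψ/∂p = -q
∂ψ/∂q = -p - 4
∇ψ = (-q, -p - 4)
At (1, 1): (-1, -5).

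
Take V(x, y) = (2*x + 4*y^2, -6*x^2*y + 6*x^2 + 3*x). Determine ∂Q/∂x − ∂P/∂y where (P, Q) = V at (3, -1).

83

∂V₂/∂x = -12*x*y + 12*x + 3
∂V₁/∂y = 8*y
Scalar curl = -12*x*y + 12*x - 8*y + 3
At (3, -1): 83.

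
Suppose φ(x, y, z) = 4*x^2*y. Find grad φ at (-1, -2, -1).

(16, 4, 0)

∂φ/∂x = 8*x*y
∂φ/∂y = 4*x^2
∂φ/∂z = 0
∇φ = (8*x*y, 4*x^2, 0)
At (-1, -2, -1): (16, 4, 0).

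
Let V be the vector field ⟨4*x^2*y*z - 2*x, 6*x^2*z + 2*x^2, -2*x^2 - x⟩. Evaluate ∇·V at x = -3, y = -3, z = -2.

∂V₁/∂x = 8*x*y*z - 2
∂V₂/∂y = 0
∂V₃/∂z = 0
∇·V = 8*x*y*z - 2
At (-3, -3, -2): -146.

-146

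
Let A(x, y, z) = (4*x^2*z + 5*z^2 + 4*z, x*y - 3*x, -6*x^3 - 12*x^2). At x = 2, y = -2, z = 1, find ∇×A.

(0, 150, -5)

(∇×A)₁ = ∂A₃/∂y − ∂A₂/∂z = 0
(∇×A)₂ = ∂A₁/∂z − ∂A₃/∂x = 22*x^2 + 24*x + 10*z + 4
(∇×A)₃ = ∂A₂/∂x − ∂A₁/∂y = y - 3
∇×A = (0, 22*x^2 + 24*x + 10*z + 4, y - 3)
At (2, -2, 1): (0, 150, -5).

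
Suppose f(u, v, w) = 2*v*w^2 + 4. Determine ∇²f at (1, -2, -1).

-8

∂²f/∂u² = 0
∂²f/∂v² = 0
∂²f/∂w² = 4*v
∇²f = 4*v
At (1, -2, -1): -8.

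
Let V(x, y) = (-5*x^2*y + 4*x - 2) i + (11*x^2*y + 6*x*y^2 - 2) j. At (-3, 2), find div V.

∂V₁/∂x = -10*x*y + 4
∂V₂/∂y = 11*x^2 + 12*x*y
∇·V = 11*x^2 + 2*x*y + 4
At (-3, 2): 91.

91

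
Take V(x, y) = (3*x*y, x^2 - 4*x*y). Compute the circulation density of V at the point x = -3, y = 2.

-5

∂V₂/∂x = 2*x - 4*y
∂V₁/∂y = 3*x
Scalar curl = -x - 4*y
At (-3, 2): -5.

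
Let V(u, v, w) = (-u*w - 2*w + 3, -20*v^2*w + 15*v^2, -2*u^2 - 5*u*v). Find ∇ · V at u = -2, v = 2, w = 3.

-183

∂V₁/∂u = -w
∂V₂/∂v = -40*v*w + 30*v
∂V₃/∂w = 0
∇·V = -40*v*w + 30*v - w
At (-2, 2, 3): -183.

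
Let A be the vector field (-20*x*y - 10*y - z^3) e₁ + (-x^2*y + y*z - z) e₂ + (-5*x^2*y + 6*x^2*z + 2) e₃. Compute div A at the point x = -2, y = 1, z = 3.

∂A₁/∂x = -20*y
∂A₂/∂y = -x^2 + z
∂A₃/∂z = 6*x^2
∇·A = 5*x^2 - 20*y + z
At (-2, 1, 3): 3.

3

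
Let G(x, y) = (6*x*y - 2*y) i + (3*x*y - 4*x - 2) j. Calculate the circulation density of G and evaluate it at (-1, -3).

∂G₂/∂x = 3*y - 4
∂G₁/∂y = 6*x - 2
Scalar curl = -6*x + 3*y - 2
At (-1, -3): -5.

-5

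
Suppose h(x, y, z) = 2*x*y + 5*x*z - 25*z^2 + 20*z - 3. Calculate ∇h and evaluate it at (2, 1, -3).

∂h/∂x = 2*y + 5*z
∂h/∂y = 2*x
∂h/∂z = 5*x - 50*z + 20
∇h = (2*y + 5*z, 2*x, 5*x - 50*z + 20)
At (2, 1, -3): (-13, 4, 180).

(-13, 4, 180)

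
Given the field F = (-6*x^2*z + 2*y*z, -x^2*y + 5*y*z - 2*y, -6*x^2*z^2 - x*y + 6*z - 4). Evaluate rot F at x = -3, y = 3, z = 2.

(-12, -189, 14)

(∇×F)₁ = ∂F₃/∂y − ∂F₂/∂z = -x - 5*y
(∇×F)₂ = ∂F₁/∂z − ∂F₃/∂x = -6*x^2 + 12*x*z^2 + 3*y
(∇×F)₃ = ∂F₂/∂x − ∂F₁/∂y = -2*x*y - 2*z
∇×F = (-x - 5*y, -6*x^2 + 12*x*z^2 + 3*y, -2*x*y - 2*z)
At (-3, 3, 2): (-12, -189, 14).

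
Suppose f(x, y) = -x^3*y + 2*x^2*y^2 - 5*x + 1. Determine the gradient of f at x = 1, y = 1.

∂f/∂x = -3*x^2*y + 4*x*y^2 - 5
∂f/∂y = -x^3 + 4*x^2*y
∇f = (-3*x^2*y + 4*x*y^2 - 5, -x^3 + 4*x^2*y)
At (1, 1): (-4, 3).

(-4, 3)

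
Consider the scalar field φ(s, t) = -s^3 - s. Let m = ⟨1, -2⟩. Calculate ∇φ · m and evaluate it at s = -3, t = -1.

∂φ/∂s = -3*s^2 - 1
∂φ/∂t = 0
∇φ at (-3, -1) = (-28, 0)
∇φ · m = (-28)(1) + (0)(-2) = -28

-28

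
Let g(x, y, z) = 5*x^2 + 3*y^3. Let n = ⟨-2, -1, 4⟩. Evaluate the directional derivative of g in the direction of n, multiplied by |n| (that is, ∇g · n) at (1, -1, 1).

-29

∂g/∂x = 10*x
∂g/∂y = 9*y^2
∂g/∂z = 0
∇g at (1, -1, 1) = (10, 9, 0)
∇g · n = (10)(-2) + (9)(-1) + (0)(4) = -29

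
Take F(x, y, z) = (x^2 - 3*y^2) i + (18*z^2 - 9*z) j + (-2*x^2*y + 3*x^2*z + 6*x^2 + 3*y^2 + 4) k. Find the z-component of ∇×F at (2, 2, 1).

12

(∇×F)_3 = ∂F₂/∂x − ∂F₁/∂y
= 0 − (-6*y)
= 6*y
At (2, 2, 1): 12.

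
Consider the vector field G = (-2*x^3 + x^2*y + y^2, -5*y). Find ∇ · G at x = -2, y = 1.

-33

∂G₁/∂x = -6*x^2 + 2*x*y
∂G₂/∂y = -5
∇·G = -6*x^2 + 2*x*y - 5
At (-2, 1): -33.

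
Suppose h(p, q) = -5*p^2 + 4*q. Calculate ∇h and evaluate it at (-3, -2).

∂h/∂p = -10*p
∂h/∂q = 4
∇h = (-10*p, 4)
At (-3, -2): (30, 4).

(30, 4)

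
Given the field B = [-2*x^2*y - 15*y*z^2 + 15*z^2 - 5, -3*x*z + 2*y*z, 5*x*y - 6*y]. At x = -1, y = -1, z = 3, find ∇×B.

(-12, 185, 128)

(∇×B)₁ = ∂B₃/∂y − ∂B₂/∂z = 8*x - 2*y - 6
(∇×B)₂ = ∂B₁/∂z − ∂B₃/∂x = -30*y*z - 5*y + 30*z
(∇×B)₃ = ∂B₂/∂x − ∂B₁/∂y = 2*x^2 + 15*z^2 - 3*z
∇×B = (8*x - 2*y - 6, -30*y*z - 5*y + 30*z, 2*x^2 + 15*z^2 - 3*z)
At (-1, -1, 3): (-12, 185, 128).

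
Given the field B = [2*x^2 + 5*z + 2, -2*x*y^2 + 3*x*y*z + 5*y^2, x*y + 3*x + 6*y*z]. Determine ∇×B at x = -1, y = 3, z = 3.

(26, -1, 9)

(∇×B)₁ = ∂B₃/∂y − ∂B₂/∂z = -3*x*y + x + 6*z
(∇×B)₂ = ∂B₁/∂z − ∂B₃/∂x = -y + 2
(∇×B)₃ = ∂B₂/∂x − ∂B₁/∂y = -2*y^2 + 3*y*z
∇×B = (-3*x*y + x + 6*z, -y + 2, -2*y^2 + 3*y*z)
At (-1, 3, 3): (26, -1, 9).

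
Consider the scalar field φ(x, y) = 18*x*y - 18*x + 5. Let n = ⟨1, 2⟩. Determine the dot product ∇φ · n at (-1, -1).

-72

∂φ/∂x = 18*y - 18
∂φ/∂y = 18*x
∇φ at (-1, -1) = (-36, -18)
∇φ · n = (-36)(1) + (-18)(2) = -72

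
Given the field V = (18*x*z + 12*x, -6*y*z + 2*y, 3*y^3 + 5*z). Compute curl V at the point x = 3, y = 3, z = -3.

(99, 54, 0)

(∇×V)₁ = ∂V₃/∂y − ∂V₂/∂z = 9*y^2 + 6*y
(∇×V)₂ = ∂V₁/∂z − ∂V₃/∂x = 18*x
(∇×V)₃ = ∂V₂/∂x − ∂V₁/∂y = 0
∇×V = (9*y^2 + 6*y, 18*x, 0)
At (3, 3, -3): (99, 54, 0).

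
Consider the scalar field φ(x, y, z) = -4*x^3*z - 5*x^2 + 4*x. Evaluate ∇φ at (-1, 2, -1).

∂φ/∂x = -12*x^2*z - 10*x + 4
∂φ/∂y = 0
∂φ/∂z = -4*x^3
∇φ = (-12*x^2*z - 10*x + 4, 0, -4*x^3)
At (-1, 2, -1): (26, 0, 4).

(26, 0, 4)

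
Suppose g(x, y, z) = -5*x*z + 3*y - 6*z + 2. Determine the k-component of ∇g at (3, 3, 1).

-21

(∇g)_3 = ∂g/∂z = -5*x - 6
At (3, 3, 1): -21.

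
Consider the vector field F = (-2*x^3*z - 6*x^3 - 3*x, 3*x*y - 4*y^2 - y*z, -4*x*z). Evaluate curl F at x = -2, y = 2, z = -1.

(∇×F)₁ = ∂F₃/∂y − ∂F₂/∂z = y
(∇×F)₂ = ∂F₁/∂z − ∂F₃/∂x = -2*x^3 + 4*z
(∇×F)₃ = ∂F₂/∂x − ∂F₁/∂y = 3*y
∇×F = (y, -2*x^3 + 4*z, 3*y)
At (-2, 2, -1): (2, 12, 6).

(2, 12, 6)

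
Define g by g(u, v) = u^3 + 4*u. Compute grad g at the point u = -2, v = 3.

∂g/∂u = 3*u^2 + 4
∂g/∂v = 0
∇g = (3*u^2 + 4, 0)
At (-2, 3): (16, 0).

(16, 0)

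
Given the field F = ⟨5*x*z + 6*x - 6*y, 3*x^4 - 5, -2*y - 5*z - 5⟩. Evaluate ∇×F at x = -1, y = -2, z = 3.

(∇×F)₁ = ∂F₃/∂y − ∂F₂/∂z = -2
(∇×F)₂ = ∂F₁/∂z − ∂F₃/∂x = 5*x
(∇×F)₃ = ∂F₂/∂x − ∂F₁/∂y = 12*x^3 + 6
∇×F = (-2, 5*x, 12*x^3 + 6)
At (-1, -2, 3): (-2, -5, -6).

(-2, -5, -6)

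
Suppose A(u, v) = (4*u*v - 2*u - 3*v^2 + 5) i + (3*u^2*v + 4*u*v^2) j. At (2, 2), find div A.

50

∂A₁/∂u = 4*v - 2
∂A₂/∂v = 3*u^2 + 8*u*v
∇·A = 3*u^2 + 8*u*v + 4*v - 2
At (2, 2): 50.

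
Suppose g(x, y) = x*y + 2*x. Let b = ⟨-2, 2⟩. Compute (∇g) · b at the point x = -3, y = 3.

-16

∂g/∂x = y + 2
∂g/∂y = x
∇g at (-3, 3) = (5, -3)
∇g · b = (5)(-2) + (-3)(2) = -16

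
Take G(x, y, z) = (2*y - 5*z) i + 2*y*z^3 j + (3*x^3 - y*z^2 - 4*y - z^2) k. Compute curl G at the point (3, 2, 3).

(-121, -86, -2)

(∇×G)₁ = ∂G₃/∂y − ∂G₂/∂z = -6*y*z^2 - z^2 - 4
(∇×G)₂ = ∂G₁/∂z − ∂G₃/∂x = -9*x^2 - 5
(∇×G)₃ = ∂G₂/∂x − ∂G₁/∂y = -2
∇×G = (-6*y*z^2 - z^2 - 4, -9*x^2 - 5, -2)
At (3, 2, 3): (-121, -86, -2).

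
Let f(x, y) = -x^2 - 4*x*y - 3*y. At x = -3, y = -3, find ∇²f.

∂²f/∂x² = -2
∂²f/∂y² = 0
∇²f = -2
At (-3, -3): -2.

-2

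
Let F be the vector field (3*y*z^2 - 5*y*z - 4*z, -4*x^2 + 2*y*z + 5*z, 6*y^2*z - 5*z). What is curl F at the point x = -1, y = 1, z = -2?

(∇×F)₁ = ∂F₃/∂y − ∂F₂/∂z = 12*y*z - 2*y - 5
(∇×F)₂ = ∂F₁/∂z − ∂F₃/∂x = 6*y*z - 5*y - 4
(∇×F)₃ = ∂F₂/∂x − ∂F₁/∂y = -8*x - 3*z^2 + 5*z
∇×F = (12*y*z - 2*y - 5, 6*y*z - 5*y - 4, -8*x - 3*z^2 + 5*z)
At (-1, 1, -2): (-31, -21, -14).

(-31, -21, -14)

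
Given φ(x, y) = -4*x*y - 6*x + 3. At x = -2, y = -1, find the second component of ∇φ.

8

(∇φ)_2 = ∂φ/∂y = -4*x
At (-2, -1): 8.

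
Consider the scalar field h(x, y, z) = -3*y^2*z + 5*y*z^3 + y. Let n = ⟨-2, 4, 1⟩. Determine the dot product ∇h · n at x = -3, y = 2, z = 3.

658

∂h/∂x = 0
∂h/∂y = -6*y*z + 5*z^3 + 1
∂h/∂z = -3*y^2 + 15*y*z^2
∇h at (-3, 2, 3) = (0, 100, 258)
∇h · n = (0)(-2) + (100)(4) + (258)(1) = 658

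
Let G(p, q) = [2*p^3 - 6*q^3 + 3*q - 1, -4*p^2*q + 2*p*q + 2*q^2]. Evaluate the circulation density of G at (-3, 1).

41

∂G₂/∂p = -8*p*q + 2*q
∂G₁/∂q = -18*q^2 + 3
Scalar curl = -8*p*q + 18*q^2 + 2*q - 3
At (-3, 1): 41.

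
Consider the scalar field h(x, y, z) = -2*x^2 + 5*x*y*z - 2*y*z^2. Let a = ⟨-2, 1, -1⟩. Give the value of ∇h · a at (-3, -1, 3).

∂h/∂x = -4*x + 5*y*z
∂h/∂y = 5*x*z - 2*z^2
∂h/∂z = 5*x*y - 4*y*z
∇h at (-3, -1, 3) = (-3, -63, 27)
∇h · a = (-3)(-2) + (-63)(1) + (27)(-1) = -84

-84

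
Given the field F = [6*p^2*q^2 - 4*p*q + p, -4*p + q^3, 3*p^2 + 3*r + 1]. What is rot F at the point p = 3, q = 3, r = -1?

(0, -18, -316)

(∇×F)₁ = ∂F₃/∂q − ∂F₂/∂r = 0
(∇×F)₂ = ∂F₁/∂r − ∂F₃/∂p = -6*p
(∇×F)₃ = ∂F₂/∂p − ∂F₁/∂q = -12*p^2*q + 4*p - 4
∇×F = (0, -6*p, -12*p^2*q + 4*p - 4)
At (3, 3, -1): (0, -18, -316).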